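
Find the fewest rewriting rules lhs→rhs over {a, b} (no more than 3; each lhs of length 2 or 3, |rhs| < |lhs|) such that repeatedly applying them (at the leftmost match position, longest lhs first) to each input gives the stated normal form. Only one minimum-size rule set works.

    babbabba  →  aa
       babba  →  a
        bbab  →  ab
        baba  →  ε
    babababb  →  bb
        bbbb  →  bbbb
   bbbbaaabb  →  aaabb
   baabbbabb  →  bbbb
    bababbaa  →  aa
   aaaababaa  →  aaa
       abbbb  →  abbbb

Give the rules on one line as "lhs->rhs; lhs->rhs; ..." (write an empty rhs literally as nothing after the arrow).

  | babbabba => bbabba => abba => aa
  | babba => bba => a
  | bbab => ab
  | baba => ba => ε

aba->bb; ba->; bba->a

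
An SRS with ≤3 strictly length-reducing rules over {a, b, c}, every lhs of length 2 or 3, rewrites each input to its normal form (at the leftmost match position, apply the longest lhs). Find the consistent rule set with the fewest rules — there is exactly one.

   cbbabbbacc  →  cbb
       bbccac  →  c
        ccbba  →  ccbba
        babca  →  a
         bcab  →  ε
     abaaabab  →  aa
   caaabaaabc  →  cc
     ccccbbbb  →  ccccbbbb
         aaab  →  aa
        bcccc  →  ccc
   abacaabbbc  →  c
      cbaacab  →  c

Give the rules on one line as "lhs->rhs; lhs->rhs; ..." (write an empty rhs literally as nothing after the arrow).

  | cbbabbbacc => cbbbbacc => cbbbbcc => cbbbc => cbb
  | bbccac => bcac => ac => c
  | ccbba
  | babca => bca => a

ab->; ac->c; bc->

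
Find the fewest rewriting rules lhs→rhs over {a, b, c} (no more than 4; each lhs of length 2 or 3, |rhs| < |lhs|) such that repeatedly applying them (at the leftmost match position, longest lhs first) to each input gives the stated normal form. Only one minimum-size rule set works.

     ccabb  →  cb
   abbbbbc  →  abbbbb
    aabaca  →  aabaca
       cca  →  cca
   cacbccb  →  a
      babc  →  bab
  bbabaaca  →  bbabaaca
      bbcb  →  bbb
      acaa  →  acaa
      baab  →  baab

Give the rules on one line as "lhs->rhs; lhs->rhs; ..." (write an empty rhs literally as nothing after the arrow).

  | ccabb => cb
  | abbbbbc => abbbbb
  | aabaca
  | cca

bc->b; cab->; cbb->ba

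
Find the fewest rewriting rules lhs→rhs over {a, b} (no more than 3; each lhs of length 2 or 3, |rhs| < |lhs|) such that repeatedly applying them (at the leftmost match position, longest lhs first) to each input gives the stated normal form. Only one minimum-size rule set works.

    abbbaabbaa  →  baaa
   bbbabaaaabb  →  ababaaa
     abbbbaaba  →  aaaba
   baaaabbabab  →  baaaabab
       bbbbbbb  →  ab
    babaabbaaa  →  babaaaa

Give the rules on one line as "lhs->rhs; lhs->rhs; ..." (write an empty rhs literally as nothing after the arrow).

  | abbbaabbaa => baabbaa => baaa
  | bbbabaaaabb => ababaaaabb => ababaaa
  | abbbbaaba => bbaaba => aaaba
  | baaaabbabab => baaaabab

abb->; bb->a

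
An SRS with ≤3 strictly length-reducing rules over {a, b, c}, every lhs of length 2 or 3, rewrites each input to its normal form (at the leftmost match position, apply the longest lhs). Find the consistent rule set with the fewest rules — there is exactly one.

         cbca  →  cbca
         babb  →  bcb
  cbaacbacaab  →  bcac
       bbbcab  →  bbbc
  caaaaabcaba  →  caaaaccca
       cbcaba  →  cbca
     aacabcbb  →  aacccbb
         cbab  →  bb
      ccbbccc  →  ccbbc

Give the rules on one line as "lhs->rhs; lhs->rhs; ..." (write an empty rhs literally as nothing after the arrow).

ab->c; bcc->bc; cba->b

  | cbca
  | babb => bcb
  | cbaacbacaab => bacbacaab => babcaab => bccaab => bcaab => bcac
  | bbbcab => bbbcc => bbbc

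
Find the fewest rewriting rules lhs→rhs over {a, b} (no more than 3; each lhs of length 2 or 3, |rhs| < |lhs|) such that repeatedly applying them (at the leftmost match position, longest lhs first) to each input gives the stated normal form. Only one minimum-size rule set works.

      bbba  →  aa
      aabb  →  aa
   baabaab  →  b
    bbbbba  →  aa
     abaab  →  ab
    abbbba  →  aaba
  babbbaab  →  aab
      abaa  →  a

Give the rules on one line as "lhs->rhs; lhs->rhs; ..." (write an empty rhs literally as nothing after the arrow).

baa->; bb->; bbb->a

  | bbba => aa
  | aabb => aa
  | baabaab => baab => b
  | bbbbba => abba => aa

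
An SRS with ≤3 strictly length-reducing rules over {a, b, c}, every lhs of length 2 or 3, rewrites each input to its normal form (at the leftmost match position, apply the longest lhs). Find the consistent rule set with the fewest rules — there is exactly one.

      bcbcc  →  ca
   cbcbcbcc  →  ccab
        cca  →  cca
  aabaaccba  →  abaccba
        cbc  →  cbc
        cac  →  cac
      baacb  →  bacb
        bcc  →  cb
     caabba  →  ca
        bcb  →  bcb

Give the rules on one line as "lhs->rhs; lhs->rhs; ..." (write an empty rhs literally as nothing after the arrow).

aa->a; bb->a; bcc->cb

  | bcbcc => bccb => cbb => ca
  | cbcbcbcc => cbcbccb => cbccbb => ccbbb => ccab
  | cca
  | aabaaccba => abaaccba => abaccba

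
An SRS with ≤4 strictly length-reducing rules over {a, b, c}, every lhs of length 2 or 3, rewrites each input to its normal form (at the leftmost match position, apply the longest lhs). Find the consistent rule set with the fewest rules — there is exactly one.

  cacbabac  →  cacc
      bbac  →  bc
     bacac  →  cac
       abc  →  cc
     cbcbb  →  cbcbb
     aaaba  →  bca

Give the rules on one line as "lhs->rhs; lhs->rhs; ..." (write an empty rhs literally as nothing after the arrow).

  | cacbabac => cacbac => cacc
  | bbac => bc
  | bacac => cac
  | abc => cc

aac->bc; ab->c; ba->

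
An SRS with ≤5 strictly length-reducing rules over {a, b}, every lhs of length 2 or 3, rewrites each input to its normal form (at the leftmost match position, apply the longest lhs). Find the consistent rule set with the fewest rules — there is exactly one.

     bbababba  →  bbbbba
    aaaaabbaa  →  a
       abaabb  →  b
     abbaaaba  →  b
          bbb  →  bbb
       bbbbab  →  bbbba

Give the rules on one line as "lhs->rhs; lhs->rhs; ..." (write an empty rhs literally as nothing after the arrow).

  | bbababba => bbbbba
  | aaaaabbaa => aaaabbaa => aaabbaa => aabbaa => abbaa => aa => a
  | abaabb => babb => b
  | abbaaaba => aaaba => aaba => aba => b

aa->a; ab->a; aba->b; abb->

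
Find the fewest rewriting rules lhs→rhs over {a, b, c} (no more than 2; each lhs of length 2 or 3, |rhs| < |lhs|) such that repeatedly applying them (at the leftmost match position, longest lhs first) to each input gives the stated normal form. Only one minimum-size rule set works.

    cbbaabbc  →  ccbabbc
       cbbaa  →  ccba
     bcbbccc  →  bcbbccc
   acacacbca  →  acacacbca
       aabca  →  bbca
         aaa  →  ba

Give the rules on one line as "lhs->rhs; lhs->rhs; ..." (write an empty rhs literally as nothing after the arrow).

aa->b; bba->cb

  | cbbaabbc => ccbabbc
  | cbbaa => ccba
  | bcbbccc
  | acacacbca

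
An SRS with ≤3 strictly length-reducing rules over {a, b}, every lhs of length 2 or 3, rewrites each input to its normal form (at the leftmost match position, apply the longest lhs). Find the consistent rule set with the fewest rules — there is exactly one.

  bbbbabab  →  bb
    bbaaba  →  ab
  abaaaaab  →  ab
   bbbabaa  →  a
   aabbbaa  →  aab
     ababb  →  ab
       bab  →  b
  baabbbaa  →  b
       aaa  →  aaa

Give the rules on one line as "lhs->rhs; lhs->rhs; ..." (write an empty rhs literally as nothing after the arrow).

ba->b; bab->ba; bba->

  | bbbbabab => bbbab => bb
  | bbaaba => aba => ab
  | abaaaaab => abaaaab => abaaab => abaab => abab => aba => ab
  | bbbabaa => bbaa => a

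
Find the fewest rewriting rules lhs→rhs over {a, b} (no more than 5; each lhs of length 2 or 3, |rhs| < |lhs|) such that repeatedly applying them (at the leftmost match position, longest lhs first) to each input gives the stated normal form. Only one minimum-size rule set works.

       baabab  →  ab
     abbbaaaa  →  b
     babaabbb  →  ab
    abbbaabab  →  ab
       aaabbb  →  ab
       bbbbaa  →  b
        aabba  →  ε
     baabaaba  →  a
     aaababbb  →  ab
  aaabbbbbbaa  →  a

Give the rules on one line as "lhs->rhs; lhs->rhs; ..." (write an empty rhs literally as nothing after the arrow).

  | baabab => abab => ab
  | abbbaaaa => abaaaa => aaaa => aa => b
  | babaabbb => baabbb => abbb => ab
  | abbbaabab => abaabab => aabab => bbab => ab

aa->b; aaa->a; ba->; bb->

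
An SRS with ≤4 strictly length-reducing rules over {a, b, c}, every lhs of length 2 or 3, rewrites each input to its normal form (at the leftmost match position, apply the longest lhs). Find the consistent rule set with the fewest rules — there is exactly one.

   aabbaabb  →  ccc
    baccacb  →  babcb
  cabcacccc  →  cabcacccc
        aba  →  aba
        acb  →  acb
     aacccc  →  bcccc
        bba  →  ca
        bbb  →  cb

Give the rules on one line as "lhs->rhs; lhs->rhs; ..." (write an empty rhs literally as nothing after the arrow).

aa->b; bb->c; cca->b

  | aabbaabb => bbbaabb => cbaabb => cbbbb => ccbb => ccc
  | baccacb => babcb
  | cabcacccc
  | aba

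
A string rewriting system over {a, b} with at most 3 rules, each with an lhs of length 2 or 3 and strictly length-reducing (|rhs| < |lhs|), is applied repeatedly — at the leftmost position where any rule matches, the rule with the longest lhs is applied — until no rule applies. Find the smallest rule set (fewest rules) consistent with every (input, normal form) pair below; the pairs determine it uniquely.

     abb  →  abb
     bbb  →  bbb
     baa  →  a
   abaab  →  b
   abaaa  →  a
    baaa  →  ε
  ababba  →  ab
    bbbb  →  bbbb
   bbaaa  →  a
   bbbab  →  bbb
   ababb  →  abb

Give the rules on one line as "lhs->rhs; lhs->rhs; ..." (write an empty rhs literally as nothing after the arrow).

  | abb
  | bbb
  | baa => a
  | abaab => aab => b

aa->; ba->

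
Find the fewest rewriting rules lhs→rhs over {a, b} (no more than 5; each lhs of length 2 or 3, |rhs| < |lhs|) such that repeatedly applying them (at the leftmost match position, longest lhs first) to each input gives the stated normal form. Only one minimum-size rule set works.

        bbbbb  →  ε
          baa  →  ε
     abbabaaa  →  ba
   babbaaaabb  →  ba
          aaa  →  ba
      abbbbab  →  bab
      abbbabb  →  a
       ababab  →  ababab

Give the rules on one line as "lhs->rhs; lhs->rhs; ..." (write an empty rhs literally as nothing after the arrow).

  | bbbbb => abbb => aab => ε
  | baa => bb => ε
  | abbabaaa => aabaaa => aaa => ba
  | babbaaaabb => baaaaabb => bbaaabb => aaabb => babb => ba

aa->b; aab->; bb->; bbb->ab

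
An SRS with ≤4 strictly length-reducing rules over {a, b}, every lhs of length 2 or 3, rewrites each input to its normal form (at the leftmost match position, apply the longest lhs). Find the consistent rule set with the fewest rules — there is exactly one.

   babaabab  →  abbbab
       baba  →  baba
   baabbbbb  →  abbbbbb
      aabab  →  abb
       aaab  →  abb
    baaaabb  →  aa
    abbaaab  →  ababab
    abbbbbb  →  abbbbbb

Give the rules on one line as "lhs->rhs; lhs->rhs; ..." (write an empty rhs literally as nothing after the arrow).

aaa->ab; aab->aa; baa->ab

  | babaabab => baabbab => abbbab
  | baba
  | baabbbbb => abbbbbb
  | aabab => aaab => abb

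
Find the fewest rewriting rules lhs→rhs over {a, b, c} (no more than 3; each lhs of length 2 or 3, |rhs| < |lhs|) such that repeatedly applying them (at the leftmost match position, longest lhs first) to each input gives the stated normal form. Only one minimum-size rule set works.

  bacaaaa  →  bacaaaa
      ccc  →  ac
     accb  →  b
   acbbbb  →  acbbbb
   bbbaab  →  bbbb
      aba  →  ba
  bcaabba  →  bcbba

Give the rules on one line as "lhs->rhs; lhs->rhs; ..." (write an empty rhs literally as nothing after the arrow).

  | bacaaaa
  | ccc => ac
  | accb => aab => ab => b
  | acbbbb

ab->b; cc->a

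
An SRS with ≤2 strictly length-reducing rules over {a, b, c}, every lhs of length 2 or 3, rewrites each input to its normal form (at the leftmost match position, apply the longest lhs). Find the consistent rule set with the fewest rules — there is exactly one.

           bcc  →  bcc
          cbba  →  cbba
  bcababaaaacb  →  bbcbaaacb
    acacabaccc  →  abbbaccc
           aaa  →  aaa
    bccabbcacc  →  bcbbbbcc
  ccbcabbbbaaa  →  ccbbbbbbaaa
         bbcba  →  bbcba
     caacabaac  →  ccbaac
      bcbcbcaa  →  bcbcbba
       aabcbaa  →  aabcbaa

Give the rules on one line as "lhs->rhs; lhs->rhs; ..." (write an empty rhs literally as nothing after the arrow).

  | bcc
  | cbba
  | bcababaaaacb => bbbabaaaacb => bbccaaaacb => bbcbaaacb
  | acacabaccc => abcabaccc => abbbaccc

bab->cc; ca->b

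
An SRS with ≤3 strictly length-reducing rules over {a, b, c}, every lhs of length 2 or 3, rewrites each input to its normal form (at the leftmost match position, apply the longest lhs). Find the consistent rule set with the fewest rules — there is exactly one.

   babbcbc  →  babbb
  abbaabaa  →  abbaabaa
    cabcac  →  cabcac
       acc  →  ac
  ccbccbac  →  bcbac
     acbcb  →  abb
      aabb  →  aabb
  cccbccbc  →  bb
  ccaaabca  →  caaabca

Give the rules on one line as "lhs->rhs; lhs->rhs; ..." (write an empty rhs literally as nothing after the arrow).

  | babbcbc => babbb
  | abbaabaa
  | cabcac
  | acc => ac

cbc->b; cc->c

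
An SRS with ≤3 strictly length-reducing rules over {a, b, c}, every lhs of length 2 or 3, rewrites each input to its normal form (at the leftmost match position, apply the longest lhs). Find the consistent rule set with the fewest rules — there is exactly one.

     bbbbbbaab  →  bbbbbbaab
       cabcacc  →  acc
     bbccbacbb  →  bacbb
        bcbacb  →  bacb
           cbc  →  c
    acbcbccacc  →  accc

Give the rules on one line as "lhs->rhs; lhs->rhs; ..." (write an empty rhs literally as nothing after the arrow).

bc->; ca->

  | bbbbbbaab
  | cabcacc => bcacc => acc
  | bbccbacbb => bcbacbb => bacbb
  | bcbacb => bacb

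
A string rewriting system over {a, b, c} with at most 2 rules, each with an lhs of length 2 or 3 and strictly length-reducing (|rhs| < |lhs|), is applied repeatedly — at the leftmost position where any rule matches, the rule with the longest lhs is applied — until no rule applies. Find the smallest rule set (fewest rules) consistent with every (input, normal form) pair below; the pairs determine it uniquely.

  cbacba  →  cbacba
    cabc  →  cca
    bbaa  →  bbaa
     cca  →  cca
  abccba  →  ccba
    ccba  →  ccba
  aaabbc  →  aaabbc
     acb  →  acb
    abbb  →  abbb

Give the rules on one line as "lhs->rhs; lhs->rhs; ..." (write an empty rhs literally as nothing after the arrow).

  | cbacba
  | cabc => cca
  | bbaa
  | cca

abc->ca; cac->cc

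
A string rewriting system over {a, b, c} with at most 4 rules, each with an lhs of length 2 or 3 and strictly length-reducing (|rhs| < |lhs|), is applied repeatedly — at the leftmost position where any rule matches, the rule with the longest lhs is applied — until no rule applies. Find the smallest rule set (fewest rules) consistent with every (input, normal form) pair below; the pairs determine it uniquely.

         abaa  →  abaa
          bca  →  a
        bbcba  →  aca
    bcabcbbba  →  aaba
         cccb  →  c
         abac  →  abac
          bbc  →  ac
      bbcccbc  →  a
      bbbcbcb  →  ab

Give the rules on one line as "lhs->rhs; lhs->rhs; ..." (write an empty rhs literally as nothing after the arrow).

  | abaa
  | bca => a
  | bbcba => acba => aca
  | bcabcbbba => abcbbba => abbba => aaba

bb->a; bc->; cb->c; cc->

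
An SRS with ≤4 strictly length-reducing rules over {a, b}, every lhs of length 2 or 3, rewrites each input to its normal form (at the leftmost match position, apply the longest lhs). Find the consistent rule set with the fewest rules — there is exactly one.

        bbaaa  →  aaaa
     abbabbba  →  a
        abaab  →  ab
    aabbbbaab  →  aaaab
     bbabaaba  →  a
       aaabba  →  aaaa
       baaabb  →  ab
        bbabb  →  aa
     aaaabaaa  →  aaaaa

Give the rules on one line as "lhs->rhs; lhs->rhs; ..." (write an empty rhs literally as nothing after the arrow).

aba->; abb->a; ba->b; bb->a

  | bbaaa => aaaa
  | abbabbba => aabbba => aaba => a
  | abaab => ab
  | aabbbbaab => aabbaab => aaaab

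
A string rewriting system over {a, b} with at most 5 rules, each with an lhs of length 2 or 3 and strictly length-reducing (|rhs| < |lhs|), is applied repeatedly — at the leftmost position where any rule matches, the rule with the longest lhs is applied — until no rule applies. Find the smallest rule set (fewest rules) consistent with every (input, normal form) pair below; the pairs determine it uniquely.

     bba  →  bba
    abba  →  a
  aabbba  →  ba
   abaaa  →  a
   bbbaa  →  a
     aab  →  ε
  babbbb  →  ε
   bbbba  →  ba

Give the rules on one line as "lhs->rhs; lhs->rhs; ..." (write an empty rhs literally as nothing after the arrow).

  | bba
  | abba => a
  | aabbba => abbba => ba
  | abaaa => aaa => aa => a

aa->a; ab->; abb->; bbb->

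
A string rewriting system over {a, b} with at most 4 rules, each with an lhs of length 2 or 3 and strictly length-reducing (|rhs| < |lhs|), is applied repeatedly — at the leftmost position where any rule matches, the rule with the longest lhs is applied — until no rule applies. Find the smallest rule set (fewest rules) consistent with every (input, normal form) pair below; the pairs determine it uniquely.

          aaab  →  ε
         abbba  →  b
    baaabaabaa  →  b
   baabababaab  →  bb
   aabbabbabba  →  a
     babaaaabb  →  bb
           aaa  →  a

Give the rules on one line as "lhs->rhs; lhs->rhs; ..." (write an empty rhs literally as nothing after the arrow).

  | aaab => bab => ε
  | abbba => abba => aba => aa => b
  | baaabaabaa => aaabaabaa => babaabaa => aabaa => bbaa => baa => aa => b
  | baabababaab => aabababaab => bbababaab => babaab => aab => bb

aa->b; ba->a; bab->; bbb->bb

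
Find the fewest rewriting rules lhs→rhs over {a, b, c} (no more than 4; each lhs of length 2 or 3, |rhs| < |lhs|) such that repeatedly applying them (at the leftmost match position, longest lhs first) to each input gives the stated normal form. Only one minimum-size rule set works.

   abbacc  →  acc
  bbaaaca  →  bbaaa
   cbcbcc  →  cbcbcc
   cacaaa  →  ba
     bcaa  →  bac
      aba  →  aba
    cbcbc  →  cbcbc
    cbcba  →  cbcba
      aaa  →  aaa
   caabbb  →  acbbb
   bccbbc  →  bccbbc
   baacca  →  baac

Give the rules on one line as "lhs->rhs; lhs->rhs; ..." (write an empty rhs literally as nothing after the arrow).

  | abbacc => acc
  | bbaaaca => bbaaa
  | cbcbcc
  | cacaaa => bcaaa => baca => ba

abb->; ca->; caa->ac; cac->bc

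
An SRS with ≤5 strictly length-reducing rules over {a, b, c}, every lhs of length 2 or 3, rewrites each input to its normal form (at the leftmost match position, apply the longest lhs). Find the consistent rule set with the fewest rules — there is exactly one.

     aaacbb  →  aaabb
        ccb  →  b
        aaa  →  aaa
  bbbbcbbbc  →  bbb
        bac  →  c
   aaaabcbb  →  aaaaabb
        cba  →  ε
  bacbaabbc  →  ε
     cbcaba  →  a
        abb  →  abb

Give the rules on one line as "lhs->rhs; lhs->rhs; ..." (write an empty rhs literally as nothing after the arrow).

aba->; ba->; bc->a; cb->b

  | aaacbb => aaabb
  | ccb => cb => b
  | aaa
  | bbbbcbbbc => bbbabbbc => bbbbbc => bbbba => bbb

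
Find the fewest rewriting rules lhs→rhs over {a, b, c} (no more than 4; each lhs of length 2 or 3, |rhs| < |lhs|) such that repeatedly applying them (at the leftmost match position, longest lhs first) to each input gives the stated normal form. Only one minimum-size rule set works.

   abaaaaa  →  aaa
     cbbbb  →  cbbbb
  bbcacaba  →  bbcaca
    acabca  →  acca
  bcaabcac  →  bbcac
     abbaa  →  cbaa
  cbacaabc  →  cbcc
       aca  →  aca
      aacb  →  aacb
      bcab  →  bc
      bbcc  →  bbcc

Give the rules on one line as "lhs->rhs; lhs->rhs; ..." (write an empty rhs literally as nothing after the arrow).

ab->c; caa->; cab->c

  | abaaaaa => caaaaa => aaa
  | cbbbb
  | bbcacaba => bbcaca
  | acabca => acca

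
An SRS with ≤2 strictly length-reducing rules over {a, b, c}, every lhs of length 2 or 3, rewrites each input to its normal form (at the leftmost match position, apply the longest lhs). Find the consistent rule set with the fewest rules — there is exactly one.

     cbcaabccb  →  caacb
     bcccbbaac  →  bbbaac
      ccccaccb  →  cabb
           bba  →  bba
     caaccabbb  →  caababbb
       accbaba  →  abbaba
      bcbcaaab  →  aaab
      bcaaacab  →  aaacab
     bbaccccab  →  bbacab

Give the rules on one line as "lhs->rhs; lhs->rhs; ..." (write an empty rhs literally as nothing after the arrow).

bc->; cc->b

  | cbcaabccb => caabccb => caacb
  | bcccbbaac => ccbbaac => bbbaac
  | ccccaccb => bccaccb => caccb => cabb
  | bba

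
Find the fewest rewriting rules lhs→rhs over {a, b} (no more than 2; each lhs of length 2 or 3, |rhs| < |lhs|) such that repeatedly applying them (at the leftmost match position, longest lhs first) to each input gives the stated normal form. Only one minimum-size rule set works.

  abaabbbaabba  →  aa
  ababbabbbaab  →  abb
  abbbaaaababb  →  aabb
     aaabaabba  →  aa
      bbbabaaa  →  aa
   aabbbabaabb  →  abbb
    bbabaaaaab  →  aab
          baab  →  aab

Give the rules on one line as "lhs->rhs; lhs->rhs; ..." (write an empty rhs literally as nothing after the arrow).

  | abaabbbaabba => aaabbbaabba => abbbbaabba => abbbaabba => abbaabba => abaabba => aaabba => abbba => abba => aba => aa
  | ababbabbbaab => aabbabbbaab => aababbbaab => aaabbbaab => abbbbaab => abbbaab => abbaab => abaab => aaab => abb
  | abbbaaaababb => abbaaaababb => abaaaababb => aaaaababb => abaababb => aaababb => abbabb => ababb => aabb
  | aaabaabba => abbaabba => abaabba => aaabba => abbba => abba => aba => aa

aaa->ab; ba->a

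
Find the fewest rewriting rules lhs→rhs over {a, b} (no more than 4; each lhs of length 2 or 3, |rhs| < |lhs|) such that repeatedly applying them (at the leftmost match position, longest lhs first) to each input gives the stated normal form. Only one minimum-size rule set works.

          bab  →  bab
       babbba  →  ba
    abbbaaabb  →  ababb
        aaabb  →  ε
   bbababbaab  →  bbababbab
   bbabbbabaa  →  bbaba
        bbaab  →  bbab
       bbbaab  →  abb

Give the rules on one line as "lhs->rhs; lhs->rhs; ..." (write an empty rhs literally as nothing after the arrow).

  | bab
  | babbba => baaa => baa => ba
  | abbbaaabb => aaaaabb => abaabb => ababb
  | aaabb => abbb => aa => ε

aa->; aaa->ab; baa->ba; bbb->a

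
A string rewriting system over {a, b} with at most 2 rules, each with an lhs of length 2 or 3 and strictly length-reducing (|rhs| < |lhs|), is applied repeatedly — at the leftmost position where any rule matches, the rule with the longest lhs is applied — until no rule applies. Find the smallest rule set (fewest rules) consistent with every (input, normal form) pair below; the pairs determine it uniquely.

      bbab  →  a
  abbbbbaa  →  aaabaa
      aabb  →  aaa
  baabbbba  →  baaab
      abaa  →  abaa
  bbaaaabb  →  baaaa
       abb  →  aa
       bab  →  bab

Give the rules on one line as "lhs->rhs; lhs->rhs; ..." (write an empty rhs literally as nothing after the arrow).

bb->a; bba->b

  | bbab => bb => a
  | abbbbbaa => aabbbaa => aaabaa
  | aabb => aaa
  | baabbbba => baaabba => baaab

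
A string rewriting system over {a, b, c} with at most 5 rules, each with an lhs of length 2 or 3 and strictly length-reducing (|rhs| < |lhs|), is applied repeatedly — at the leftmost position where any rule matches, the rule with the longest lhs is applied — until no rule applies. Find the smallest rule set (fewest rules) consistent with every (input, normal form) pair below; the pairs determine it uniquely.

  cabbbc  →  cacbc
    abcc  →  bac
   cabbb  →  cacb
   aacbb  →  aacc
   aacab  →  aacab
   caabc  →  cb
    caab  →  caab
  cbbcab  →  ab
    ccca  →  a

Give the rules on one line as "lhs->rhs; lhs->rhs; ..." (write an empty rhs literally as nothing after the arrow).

  | cabbbc => cacbc
  | abcc => bac
  | cabbb => cacb
  | aacbb => aacc

aba->b; abc->ba; bb->c; ccc->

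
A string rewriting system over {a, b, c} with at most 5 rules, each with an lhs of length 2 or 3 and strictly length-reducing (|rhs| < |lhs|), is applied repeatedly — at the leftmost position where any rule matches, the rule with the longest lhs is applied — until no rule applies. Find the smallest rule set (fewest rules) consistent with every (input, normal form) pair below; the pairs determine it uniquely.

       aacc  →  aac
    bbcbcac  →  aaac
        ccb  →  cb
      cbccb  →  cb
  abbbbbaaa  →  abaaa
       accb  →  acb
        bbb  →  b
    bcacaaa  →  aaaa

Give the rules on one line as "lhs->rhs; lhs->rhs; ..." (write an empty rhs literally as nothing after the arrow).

bb->b; bc->a; ca->; cc->c

  | aacc => aac
  | bbcbcac => bcbcac => abcac => aaac
  | ccb => cb
  | cbccb => cacb => cb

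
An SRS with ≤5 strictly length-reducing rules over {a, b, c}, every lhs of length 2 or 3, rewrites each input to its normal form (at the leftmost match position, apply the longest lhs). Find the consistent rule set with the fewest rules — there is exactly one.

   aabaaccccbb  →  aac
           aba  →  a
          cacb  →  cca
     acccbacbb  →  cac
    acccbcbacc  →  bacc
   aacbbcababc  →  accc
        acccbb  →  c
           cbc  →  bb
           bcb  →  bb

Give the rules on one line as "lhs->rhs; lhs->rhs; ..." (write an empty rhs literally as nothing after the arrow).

ab->; acb->ca; cb->b; cbc->bb

  | aabaaccccbb => aaaccccbb => aaacccbb => aaaccbb => aaacbb => aacab => aac
  | aba => a
  | cacb => cca
  | acccbacbb => accbacbb => acbacbb => caacbb => cacab => cac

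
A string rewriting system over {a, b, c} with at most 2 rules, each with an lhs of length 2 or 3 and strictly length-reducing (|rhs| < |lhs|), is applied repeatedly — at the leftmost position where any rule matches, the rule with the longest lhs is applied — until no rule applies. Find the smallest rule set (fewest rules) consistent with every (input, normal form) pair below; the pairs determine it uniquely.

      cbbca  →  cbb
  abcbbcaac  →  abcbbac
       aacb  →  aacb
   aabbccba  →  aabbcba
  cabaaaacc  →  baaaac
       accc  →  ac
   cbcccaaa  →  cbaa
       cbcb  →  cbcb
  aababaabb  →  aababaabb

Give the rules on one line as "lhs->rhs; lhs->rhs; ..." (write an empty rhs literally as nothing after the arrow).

ca->; cc->c

  | cbbca => cbb
  | abcbbcaac => abcbbac
  | aacb
  | aabbccba => aabbcba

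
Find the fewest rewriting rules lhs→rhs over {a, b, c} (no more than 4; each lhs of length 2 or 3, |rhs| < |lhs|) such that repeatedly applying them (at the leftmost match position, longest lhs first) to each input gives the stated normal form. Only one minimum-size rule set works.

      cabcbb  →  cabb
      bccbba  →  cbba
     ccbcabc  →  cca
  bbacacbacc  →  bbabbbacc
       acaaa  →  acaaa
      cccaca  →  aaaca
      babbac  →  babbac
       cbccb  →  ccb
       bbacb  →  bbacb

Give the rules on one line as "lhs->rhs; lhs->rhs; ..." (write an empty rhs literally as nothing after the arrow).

  | cabcbb => cabb
  | bccbba => cbba
  | ccbcabc => ccabc => cca
  | bbacacbacc => bbabbbacc

bc->; cac->bb; ccc->aa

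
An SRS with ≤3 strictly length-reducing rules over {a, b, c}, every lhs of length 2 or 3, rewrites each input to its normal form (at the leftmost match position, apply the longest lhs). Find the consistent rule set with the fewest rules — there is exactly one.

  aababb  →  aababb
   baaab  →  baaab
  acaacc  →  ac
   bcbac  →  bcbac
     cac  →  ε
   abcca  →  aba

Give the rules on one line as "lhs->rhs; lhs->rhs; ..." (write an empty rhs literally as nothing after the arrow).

ca->c; cc->

  | aababb
  | baaab
  | acaacc => acacc => accc => ac
  | bcbac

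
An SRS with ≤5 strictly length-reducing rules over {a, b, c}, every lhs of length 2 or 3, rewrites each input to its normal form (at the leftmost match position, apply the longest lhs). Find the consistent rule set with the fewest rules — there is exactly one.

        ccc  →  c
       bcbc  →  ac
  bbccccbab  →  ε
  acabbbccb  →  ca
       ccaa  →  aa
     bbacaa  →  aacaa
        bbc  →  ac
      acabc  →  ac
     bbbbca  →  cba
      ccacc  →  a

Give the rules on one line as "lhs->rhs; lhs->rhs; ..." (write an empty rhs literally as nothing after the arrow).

  | ccc => c
  | bcbc => bbc => ac
  | bbccccbab => accccbab => accbab => abab => cab => cc => ε
  | acabbbccb => accbbccb => abbccb => cbccb => cbcb => cbb => ca

ab->c; bb->a; bc->b; cc->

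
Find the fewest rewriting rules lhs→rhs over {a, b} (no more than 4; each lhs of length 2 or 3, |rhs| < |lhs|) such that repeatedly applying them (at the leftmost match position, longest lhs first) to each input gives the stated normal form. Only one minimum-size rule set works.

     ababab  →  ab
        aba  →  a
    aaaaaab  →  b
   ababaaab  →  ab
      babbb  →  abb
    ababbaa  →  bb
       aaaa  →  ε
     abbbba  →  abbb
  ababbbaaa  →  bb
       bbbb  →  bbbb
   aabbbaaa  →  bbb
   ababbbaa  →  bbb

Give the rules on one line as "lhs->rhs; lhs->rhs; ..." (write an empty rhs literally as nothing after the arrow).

aa->; ba->; baa->bb; bab->a

  | ababab => aaab => ab
  | aba => a
  | aaaaaab => aaaab => aab => b
  | ababaaab => aaaaab => aaab => ab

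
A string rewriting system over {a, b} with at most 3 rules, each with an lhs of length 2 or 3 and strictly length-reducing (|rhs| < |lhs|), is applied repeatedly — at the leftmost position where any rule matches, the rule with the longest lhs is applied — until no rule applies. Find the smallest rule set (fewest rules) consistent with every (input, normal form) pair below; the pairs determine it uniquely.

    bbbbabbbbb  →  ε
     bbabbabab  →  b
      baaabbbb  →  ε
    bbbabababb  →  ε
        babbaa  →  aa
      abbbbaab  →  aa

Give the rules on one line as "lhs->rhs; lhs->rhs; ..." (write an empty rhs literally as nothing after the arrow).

ab->; bb->; bbb->a

  | bbbbabbbbb => ababbbbb => abbbbb => bbbb => ab => ε
  | bbabbabab => abbabab => babab => bab => b
  | baaabbbb => baabbb => babb => bb => ε
  | bbbabababb => aabababb => aababb => aabb => ab => ε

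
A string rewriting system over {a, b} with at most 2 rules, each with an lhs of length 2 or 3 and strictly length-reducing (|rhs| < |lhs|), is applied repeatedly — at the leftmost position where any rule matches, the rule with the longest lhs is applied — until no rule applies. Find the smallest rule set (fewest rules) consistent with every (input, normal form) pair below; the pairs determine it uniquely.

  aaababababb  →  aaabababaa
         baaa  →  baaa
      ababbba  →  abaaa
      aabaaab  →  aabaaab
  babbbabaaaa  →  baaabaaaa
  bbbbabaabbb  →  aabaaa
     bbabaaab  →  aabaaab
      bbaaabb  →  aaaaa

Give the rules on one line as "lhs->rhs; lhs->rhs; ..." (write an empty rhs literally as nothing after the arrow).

  | aaababababb => aaabababaa
  | baaa
  | ababbba => ababba => abaaa
  | aabaaab

bb->a; bbb->bb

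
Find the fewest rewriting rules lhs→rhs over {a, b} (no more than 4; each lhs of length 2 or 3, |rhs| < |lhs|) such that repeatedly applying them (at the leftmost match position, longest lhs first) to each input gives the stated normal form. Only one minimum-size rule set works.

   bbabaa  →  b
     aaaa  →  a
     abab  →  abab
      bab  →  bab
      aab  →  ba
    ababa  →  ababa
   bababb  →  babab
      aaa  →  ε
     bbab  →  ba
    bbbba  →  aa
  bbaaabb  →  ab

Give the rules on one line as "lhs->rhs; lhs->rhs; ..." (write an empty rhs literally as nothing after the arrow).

aaa->; aab->ba; bb->b; bba->aa

  | bbabaa => aabaa => baaa => b
  | aaaa => a
  | abab
  | bab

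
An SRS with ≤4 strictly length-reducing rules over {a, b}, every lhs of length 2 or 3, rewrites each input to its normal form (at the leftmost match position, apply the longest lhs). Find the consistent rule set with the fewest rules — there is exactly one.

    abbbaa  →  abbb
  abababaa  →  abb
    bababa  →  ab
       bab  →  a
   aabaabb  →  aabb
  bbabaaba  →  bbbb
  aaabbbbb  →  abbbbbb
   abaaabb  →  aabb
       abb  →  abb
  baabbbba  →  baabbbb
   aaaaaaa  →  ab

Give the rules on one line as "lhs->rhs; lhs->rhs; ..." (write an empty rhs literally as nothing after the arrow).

aaa->ab; aba->aa; bab->a; bba->bb

  | abbbaa => abbba => abbb
  | abababaa => aababaa => aaabaa => abbaa => abba => abb
  | bababa => aaba => aaa => ab
  | bab => a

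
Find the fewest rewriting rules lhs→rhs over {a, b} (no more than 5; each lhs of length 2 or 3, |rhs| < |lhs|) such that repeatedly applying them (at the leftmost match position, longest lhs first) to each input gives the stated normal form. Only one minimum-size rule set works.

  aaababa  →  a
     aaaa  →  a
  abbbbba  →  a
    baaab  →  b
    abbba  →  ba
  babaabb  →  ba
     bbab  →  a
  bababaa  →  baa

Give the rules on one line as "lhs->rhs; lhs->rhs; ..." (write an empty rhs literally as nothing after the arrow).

  | aaababa => abbaba => aba => a
  | aaaa => aba => a
  | abbbbba => bbba => aba => a
  | baaab => babb => b

aaa->ab; ab->; abb->; bb->a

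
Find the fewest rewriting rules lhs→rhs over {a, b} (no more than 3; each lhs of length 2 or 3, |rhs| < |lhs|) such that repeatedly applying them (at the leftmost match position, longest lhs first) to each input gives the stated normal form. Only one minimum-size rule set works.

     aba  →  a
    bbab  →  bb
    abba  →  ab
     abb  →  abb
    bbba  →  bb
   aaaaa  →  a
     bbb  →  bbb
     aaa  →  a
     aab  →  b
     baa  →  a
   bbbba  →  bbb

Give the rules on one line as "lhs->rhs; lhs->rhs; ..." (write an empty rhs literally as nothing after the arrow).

aa->; ba->

  | aba => a
  | bbab => bb
  | abba => ab
  | abb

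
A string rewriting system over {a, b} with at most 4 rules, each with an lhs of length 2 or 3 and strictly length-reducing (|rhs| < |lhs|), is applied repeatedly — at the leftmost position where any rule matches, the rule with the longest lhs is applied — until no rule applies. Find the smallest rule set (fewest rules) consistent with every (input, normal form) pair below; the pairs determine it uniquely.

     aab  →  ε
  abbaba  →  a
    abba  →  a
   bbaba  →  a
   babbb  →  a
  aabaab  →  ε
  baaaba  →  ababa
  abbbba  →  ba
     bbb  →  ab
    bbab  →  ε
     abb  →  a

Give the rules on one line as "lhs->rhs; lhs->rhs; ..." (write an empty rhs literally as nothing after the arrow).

  | aab => ε
  | abbaba => aaaba => aaba => a
  | abba => aaa => aa => a
  | bbaba => aaba => a

aa->a; aab->; baa->ab; bb->a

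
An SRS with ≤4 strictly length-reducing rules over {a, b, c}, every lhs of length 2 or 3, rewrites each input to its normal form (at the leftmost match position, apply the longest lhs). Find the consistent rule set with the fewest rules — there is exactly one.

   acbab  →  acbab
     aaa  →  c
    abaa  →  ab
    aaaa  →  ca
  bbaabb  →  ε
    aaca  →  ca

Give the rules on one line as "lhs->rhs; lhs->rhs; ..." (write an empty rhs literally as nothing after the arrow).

aa->; aaa->c; bb->

  | acbab
  | aaa => c
  | abaa => ab
  | aaaa => ca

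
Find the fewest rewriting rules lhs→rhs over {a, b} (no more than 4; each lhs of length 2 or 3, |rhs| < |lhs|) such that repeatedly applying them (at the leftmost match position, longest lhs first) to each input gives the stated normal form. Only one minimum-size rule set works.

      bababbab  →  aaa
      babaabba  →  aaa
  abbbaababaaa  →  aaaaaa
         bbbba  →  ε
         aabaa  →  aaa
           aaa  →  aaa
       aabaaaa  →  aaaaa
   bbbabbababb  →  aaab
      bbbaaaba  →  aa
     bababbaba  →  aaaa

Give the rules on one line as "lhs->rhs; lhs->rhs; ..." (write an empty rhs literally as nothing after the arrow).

ba->; bab->a; bb->b

  | bababbab => aabbab => aabab => aaa
  | babaabba => aaabba => aaaba => aaa
  | abbbaababaaa => abbaababaaa => abaababaaa => aababaaa => aaaaaa
  | bbbba => bbba => bba => ba => ε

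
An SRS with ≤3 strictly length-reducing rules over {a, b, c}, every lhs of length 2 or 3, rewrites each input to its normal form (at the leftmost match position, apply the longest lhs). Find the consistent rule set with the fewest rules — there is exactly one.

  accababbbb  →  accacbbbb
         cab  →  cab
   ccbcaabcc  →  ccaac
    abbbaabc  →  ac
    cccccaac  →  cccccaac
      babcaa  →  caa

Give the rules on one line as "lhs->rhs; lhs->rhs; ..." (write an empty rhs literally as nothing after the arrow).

ba->c; bc->

  | accababbbb => accacbbbb
  | cab
  | ccbcaabcc => ccaabcc => ccaac
  | abbbaabc => abbcabc => ababc => acbc => ac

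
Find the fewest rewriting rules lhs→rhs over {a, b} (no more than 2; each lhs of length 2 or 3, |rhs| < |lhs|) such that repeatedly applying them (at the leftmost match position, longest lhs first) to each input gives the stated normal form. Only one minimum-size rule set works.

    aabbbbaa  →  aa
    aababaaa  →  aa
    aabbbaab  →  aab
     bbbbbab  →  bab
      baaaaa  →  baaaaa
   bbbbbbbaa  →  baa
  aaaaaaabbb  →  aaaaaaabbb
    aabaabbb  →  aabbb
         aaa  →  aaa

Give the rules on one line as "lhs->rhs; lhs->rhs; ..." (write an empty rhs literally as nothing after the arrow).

  | aabbbbaa => aabbbaa => aabbaa => aabaa => aa
  | aababaaa => abaaa => aa
  | aabbbaab => aabbaab => aabaab => aab
  | bbbbbab => bbbbab => bbbab => bbab => bab

aba->; bba->ba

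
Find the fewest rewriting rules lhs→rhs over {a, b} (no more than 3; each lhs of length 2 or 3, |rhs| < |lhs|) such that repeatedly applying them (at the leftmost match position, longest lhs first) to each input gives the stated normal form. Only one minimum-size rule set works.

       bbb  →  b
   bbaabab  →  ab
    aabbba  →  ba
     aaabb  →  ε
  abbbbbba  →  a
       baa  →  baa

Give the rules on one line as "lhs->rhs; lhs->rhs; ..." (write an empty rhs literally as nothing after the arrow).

aba->; abb->bb; bb->

  | bbb => b
  | bbaabab => aabab => ab
  | aabbba => abbba => bbba => ba
  | aaabb => aabb => abb => bb => ε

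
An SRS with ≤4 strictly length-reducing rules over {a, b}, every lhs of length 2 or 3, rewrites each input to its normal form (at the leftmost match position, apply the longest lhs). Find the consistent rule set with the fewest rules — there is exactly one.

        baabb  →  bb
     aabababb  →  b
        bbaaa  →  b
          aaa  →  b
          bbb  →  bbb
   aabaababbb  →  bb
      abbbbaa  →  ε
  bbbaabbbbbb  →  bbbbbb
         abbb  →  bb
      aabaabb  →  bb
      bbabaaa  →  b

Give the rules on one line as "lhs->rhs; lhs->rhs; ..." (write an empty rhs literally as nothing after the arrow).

aa->; aaa->b; ab->; ba->a

  | baabb => aabb => bb
  | aabababb => bababb => ababb => abb => b
  | bbaaa => baaa => aaa => b
  | aaa => b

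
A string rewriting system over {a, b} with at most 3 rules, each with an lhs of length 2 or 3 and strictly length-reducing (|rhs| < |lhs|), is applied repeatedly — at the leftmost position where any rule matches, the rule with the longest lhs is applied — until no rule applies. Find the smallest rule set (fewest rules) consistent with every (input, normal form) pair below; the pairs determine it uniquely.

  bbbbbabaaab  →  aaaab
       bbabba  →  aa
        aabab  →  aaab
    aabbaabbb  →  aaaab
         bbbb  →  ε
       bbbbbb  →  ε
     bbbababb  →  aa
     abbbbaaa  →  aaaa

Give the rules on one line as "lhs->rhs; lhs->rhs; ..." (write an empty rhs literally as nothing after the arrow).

  | bbbbbabaaab => bbbabaaab => babaaab => abaaab => aaaab
  | bbabba => abba => aa
  | aabab => aaab
  | aabbaabbb => aaaabbb => aaaab

ba->a; bb->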